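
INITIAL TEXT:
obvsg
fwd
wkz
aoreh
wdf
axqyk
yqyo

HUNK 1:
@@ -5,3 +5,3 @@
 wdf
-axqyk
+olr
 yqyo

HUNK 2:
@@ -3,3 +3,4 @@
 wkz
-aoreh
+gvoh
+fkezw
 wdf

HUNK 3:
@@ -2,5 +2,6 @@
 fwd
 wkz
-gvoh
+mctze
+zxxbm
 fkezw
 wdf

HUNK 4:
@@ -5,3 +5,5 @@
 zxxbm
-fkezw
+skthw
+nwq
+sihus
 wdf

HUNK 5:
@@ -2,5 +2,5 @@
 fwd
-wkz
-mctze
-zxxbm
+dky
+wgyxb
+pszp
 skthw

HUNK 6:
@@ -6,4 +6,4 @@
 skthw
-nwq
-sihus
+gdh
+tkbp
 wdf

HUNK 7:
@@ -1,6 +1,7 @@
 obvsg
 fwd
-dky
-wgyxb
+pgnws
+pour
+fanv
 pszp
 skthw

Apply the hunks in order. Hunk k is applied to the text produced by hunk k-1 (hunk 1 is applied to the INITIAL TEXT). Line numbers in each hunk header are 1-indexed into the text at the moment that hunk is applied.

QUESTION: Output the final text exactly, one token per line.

Answer: obvsg
fwd
pgnws
pour
fanv
pszp
skthw
gdh
tkbp
wdf
olr
yqyo

Derivation:
Hunk 1: at line 5 remove [axqyk] add [olr] -> 7 lines: obvsg fwd wkz aoreh wdf olr yqyo
Hunk 2: at line 3 remove [aoreh] add [gvoh,fkezw] -> 8 lines: obvsg fwd wkz gvoh fkezw wdf olr yqyo
Hunk 3: at line 2 remove [gvoh] add [mctze,zxxbm] -> 9 lines: obvsg fwd wkz mctze zxxbm fkezw wdf olr yqyo
Hunk 4: at line 5 remove [fkezw] add [skthw,nwq,sihus] -> 11 lines: obvsg fwd wkz mctze zxxbm skthw nwq sihus wdf olr yqyo
Hunk 5: at line 2 remove [wkz,mctze,zxxbm] add [dky,wgyxb,pszp] -> 11 lines: obvsg fwd dky wgyxb pszp skthw nwq sihus wdf olr yqyo
Hunk 6: at line 6 remove [nwq,sihus] add [gdh,tkbp] -> 11 lines: obvsg fwd dky wgyxb pszp skthw gdh tkbp wdf olr yqyo
Hunk 7: at line 1 remove [dky,wgyxb] add [pgnws,pour,fanv] -> 12 lines: obvsg fwd pgnws pour fanv pszp skthw gdh tkbp wdf olr yqyo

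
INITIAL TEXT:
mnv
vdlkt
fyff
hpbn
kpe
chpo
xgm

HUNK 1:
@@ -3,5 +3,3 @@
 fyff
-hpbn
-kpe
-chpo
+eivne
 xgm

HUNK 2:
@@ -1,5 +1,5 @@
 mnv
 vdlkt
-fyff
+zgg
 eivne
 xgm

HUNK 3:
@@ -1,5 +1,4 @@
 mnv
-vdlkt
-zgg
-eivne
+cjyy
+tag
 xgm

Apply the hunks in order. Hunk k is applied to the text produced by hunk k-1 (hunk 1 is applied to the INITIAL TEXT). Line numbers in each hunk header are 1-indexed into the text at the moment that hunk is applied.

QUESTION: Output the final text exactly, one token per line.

Answer: mnv
cjyy
tag
xgm

Derivation:
Hunk 1: at line 3 remove [hpbn,kpe,chpo] add [eivne] -> 5 lines: mnv vdlkt fyff eivne xgm
Hunk 2: at line 1 remove [fyff] add [zgg] -> 5 lines: mnv vdlkt zgg eivne xgm
Hunk 3: at line 1 remove [vdlkt,zgg,eivne] add [cjyy,tag] -> 4 lines: mnv cjyy tag xgm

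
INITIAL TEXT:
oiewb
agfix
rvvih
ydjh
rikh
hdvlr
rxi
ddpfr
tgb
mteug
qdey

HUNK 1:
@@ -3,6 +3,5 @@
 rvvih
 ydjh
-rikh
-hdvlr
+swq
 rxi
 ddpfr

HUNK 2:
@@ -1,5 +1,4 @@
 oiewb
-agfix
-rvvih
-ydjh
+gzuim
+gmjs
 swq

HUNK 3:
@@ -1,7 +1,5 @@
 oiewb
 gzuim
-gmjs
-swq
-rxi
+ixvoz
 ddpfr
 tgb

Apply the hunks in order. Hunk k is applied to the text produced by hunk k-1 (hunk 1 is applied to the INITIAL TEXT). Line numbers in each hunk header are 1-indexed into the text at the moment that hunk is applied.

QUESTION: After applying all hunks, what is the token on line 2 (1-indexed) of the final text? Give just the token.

Answer: gzuim

Derivation:
Hunk 1: at line 3 remove [rikh,hdvlr] add [swq] -> 10 lines: oiewb agfix rvvih ydjh swq rxi ddpfr tgb mteug qdey
Hunk 2: at line 1 remove [agfix,rvvih,ydjh] add [gzuim,gmjs] -> 9 lines: oiewb gzuim gmjs swq rxi ddpfr tgb mteug qdey
Hunk 3: at line 1 remove [gmjs,swq,rxi] add [ixvoz] -> 7 lines: oiewb gzuim ixvoz ddpfr tgb mteug qdey
Final line 2: gzuim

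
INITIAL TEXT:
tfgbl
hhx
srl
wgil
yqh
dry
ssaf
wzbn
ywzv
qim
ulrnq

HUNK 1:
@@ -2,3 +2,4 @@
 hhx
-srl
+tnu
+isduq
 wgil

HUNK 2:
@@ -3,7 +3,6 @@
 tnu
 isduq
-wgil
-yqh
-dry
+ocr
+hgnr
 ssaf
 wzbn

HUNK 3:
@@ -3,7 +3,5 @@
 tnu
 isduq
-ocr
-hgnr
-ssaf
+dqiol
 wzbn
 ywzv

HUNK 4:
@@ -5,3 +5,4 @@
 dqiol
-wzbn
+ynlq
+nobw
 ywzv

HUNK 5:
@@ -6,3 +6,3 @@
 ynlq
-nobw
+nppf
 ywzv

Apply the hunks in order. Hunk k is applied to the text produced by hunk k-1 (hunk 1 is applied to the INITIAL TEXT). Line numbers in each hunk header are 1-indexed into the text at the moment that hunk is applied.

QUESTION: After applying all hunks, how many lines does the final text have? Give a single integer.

Answer: 10

Derivation:
Hunk 1: at line 2 remove [srl] add [tnu,isduq] -> 12 lines: tfgbl hhx tnu isduq wgil yqh dry ssaf wzbn ywzv qim ulrnq
Hunk 2: at line 3 remove [wgil,yqh,dry] add [ocr,hgnr] -> 11 lines: tfgbl hhx tnu isduq ocr hgnr ssaf wzbn ywzv qim ulrnq
Hunk 3: at line 3 remove [ocr,hgnr,ssaf] add [dqiol] -> 9 lines: tfgbl hhx tnu isduq dqiol wzbn ywzv qim ulrnq
Hunk 4: at line 5 remove [wzbn] add [ynlq,nobw] -> 10 lines: tfgbl hhx tnu isduq dqiol ynlq nobw ywzv qim ulrnq
Hunk 5: at line 6 remove [nobw] add [nppf] -> 10 lines: tfgbl hhx tnu isduq dqiol ynlq nppf ywzv qim ulrnq
Final line count: 10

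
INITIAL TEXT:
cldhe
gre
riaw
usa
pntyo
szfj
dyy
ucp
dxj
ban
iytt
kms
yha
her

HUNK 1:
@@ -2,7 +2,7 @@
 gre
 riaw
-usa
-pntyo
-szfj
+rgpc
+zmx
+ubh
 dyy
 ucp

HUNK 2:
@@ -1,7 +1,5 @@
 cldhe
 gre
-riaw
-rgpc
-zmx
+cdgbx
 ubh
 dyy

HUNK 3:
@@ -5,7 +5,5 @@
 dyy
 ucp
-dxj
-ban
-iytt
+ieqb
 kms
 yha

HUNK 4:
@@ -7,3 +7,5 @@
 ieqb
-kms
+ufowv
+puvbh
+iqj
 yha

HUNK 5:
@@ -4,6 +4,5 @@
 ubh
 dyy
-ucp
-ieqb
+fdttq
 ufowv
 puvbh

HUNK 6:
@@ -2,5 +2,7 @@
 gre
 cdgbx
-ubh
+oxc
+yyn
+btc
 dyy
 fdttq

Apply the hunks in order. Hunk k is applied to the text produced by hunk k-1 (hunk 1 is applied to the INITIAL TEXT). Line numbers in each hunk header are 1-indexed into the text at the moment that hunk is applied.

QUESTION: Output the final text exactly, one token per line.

Hunk 1: at line 2 remove [usa,pntyo,szfj] add [rgpc,zmx,ubh] -> 14 lines: cldhe gre riaw rgpc zmx ubh dyy ucp dxj ban iytt kms yha her
Hunk 2: at line 1 remove [riaw,rgpc,zmx] add [cdgbx] -> 12 lines: cldhe gre cdgbx ubh dyy ucp dxj ban iytt kms yha her
Hunk 3: at line 5 remove [dxj,ban,iytt] add [ieqb] -> 10 lines: cldhe gre cdgbx ubh dyy ucp ieqb kms yha her
Hunk 4: at line 7 remove [kms] add [ufowv,puvbh,iqj] -> 12 lines: cldhe gre cdgbx ubh dyy ucp ieqb ufowv puvbh iqj yha her
Hunk 5: at line 4 remove [ucp,ieqb] add [fdttq] -> 11 lines: cldhe gre cdgbx ubh dyy fdttq ufowv puvbh iqj yha her
Hunk 6: at line 2 remove [ubh] add [oxc,yyn,btc] -> 13 lines: cldhe gre cdgbx oxc yyn btc dyy fdttq ufowv puvbh iqj yha her

Answer: cldhe
gre
cdgbx
oxc
yyn
btc
dyy
fdttq
ufowv
puvbh
iqj
yha
her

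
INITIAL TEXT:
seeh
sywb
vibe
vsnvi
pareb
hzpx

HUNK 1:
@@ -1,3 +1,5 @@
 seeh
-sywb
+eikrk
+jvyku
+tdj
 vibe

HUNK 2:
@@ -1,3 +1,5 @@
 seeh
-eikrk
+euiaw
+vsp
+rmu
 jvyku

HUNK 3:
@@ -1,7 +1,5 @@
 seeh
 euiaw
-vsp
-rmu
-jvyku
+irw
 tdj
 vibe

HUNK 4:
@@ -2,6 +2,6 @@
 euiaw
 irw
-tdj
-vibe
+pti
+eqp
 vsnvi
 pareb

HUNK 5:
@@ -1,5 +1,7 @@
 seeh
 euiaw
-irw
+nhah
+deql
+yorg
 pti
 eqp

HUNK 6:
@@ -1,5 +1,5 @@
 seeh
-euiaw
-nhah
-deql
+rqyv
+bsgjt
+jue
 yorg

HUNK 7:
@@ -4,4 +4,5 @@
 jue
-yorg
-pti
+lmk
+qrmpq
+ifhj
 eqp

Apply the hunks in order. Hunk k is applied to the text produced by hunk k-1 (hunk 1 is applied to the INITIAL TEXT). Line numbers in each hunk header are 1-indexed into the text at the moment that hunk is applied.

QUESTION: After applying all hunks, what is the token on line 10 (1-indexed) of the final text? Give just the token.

Hunk 1: at line 1 remove [sywb] add [eikrk,jvyku,tdj] -> 8 lines: seeh eikrk jvyku tdj vibe vsnvi pareb hzpx
Hunk 2: at line 1 remove [eikrk] add [euiaw,vsp,rmu] -> 10 lines: seeh euiaw vsp rmu jvyku tdj vibe vsnvi pareb hzpx
Hunk 3: at line 1 remove [vsp,rmu,jvyku] add [irw] -> 8 lines: seeh euiaw irw tdj vibe vsnvi pareb hzpx
Hunk 4: at line 2 remove [tdj,vibe] add [pti,eqp] -> 8 lines: seeh euiaw irw pti eqp vsnvi pareb hzpx
Hunk 5: at line 1 remove [irw] add [nhah,deql,yorg] -> 10 lines: seeh euiaw nhah deql yorg pti eqp vsnvi pareb hzpx
Hunk 6: at line 1 remove [euiaw,nhah,deql] add [rqyv,bsgjt,jue] -> 10 lines: seeh rqyv bsgjt jue yorg pti eqp vsnvi pareb hzpx
Hunk 7: at line 4 remove [yorg,pti] add [lmk,qrmpq,ifhj] -> 11 lines: seeh rqyv bsgjt jue lmk qrmpq ifhj eqp vsnvi pareb hzpx
Final line 10: pareb

Answer: pareb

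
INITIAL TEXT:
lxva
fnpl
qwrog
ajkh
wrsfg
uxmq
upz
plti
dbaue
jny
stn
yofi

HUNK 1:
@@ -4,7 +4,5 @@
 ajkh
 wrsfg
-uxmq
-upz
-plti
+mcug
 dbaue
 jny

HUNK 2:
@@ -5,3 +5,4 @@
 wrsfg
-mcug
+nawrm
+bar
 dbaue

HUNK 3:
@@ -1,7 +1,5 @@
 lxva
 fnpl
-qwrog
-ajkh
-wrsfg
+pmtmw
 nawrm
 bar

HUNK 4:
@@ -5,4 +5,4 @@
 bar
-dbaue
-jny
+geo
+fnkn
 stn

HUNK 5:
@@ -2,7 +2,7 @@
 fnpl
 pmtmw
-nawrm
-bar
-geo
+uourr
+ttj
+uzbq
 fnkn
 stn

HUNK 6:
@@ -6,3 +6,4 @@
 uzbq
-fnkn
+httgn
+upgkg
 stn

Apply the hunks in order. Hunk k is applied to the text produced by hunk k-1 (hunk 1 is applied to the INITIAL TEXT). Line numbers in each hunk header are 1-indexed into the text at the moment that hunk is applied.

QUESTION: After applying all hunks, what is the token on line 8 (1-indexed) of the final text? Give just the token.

Hunk 1: at line 4 remove [uxmq,upz,plti] add [mcug] -> 10 lines: lxva fnpl qwrog ajkh wrsfg mcug dbaue jny stn yofi
Hunk 2: at line 5 remove [mcug] add [nawrm,bar] -> 11 lines: lxva fnpl qwrog ajkh wrsfg nawrm bar dbaue jny stn yofi
Hunk 3: at line 1 remove [qwrog,ajkh,wrsfg] add [pmtmw] -> 9 lines: lxva fnpl pmtmw nawrm bar dbaue jny stn yofi
Hunk 4: at line 5 remove [dbaue,jny] add [geo,fnkn] -> 9 lines: lxva fnpl pmtmw nawrm bar geo fnkn stn yofi
Hunk 5: at line 2 remove [nawrm,bar,geo] add [uourr,ttj,uzbq] -> 9 lines: lxva fnpl pmtmw uourr ttj uzbq fnkn stn yofi
Hunk 6: at line 6 remove [fnkn] add [httgn,upgkg] -> 10 lines: lxva fnpl pmtmw uourr ttj uzbq httgn upgkg stn yofi
Final line 8: upgkg

Answer: upgkg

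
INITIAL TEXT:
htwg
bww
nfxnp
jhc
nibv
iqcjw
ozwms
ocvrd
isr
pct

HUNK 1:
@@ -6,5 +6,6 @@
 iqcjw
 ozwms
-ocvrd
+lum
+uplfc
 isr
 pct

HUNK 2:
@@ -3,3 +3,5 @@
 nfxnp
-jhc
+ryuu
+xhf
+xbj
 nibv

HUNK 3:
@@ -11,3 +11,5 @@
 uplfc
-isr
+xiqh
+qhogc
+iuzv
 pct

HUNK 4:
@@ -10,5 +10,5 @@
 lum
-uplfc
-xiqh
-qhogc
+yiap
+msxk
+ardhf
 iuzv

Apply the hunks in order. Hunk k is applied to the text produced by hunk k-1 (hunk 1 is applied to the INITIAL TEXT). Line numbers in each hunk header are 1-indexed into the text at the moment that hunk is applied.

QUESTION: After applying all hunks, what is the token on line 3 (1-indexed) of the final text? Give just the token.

Answer: nfxnp

Derivation:
Hunk 1: at line 6 remove [ocvrd] add [lum,uplfc] -> 11 lines: htwg bww nfxnp jhc nibv iqcjw ozwms lum uplfc isr pct
Hunk 2: at line 3 remove [jhc] add [ryuu,xhf,xbj] -> 13 lines: htwg bww nfxnp ryuu xhf xbj nibv iqcjw ozwms lum uplfc isr pct
Hunk 3: at line 11 remove [isr] add [xiqh,qhogc,iuzv] -> 15 lines: htwg bww nfxnp ryuu xhf xbj nibv iqcjw ozwms lum uplfc xiqh qhogc iuzv pct
Hunk 4: at line 10 remove [uplfc,xiqh,qhogc] add [yiap,msxk,ardhf] -> 15 lines: htwg bww nfxnp ryuu xhf xbj nibv iqcjw ozwms lum yiap msxk ardhf iuzv pct
Final line 3: nfxnp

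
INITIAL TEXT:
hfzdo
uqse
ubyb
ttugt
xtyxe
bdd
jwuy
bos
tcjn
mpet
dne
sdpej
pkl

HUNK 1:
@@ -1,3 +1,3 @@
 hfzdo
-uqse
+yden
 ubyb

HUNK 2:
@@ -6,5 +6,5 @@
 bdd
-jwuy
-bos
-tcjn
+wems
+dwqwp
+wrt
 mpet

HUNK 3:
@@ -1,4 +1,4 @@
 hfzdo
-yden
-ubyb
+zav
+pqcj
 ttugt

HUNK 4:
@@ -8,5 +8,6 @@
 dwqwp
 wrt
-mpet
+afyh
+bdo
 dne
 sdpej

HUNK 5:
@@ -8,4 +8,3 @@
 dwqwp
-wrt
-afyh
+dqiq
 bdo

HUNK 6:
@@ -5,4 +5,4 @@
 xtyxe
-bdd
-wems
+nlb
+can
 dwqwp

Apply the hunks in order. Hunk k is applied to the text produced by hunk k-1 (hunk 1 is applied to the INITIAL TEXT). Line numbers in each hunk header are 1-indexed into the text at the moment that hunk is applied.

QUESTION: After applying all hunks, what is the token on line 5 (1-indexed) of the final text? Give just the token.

Answer: xtyxe

Derivation:
Hunk 1: at line 1 remove [uqse] add [yden] -> 13 lines: hfzdo yden ubyb ttugt xtyxe bdd jwuy bos tcjn mpet dne sdpej pkl
Hunk 2: at line 6 remove [jwuy,bos,tcjn] add [wems,dwqwp,wrt] -> 13 lines: hfzdo yden ubyb ttugt xtyxe bdd wems dwqwp wrt mpet dne sdpej pkl
Hunk 3: at line 1 remove [yden,ubyb] add [zav,pqcj] -> 13 lines: hfzdo zav pqcj ttugt xtyxe bdd wems dwqwp wrt mpet dne sdpej pkl
Hunk 4: at line 8 remove [mpet] add [afyh,bdo] -> 14 lines: hfzdo zav pqcj ttugt xtyxe bdd wems dwqwp wrt afyh bdo dne sdpej pkl
Hunk 5: at line 8 remove [wrt,afyh] add [dqiq] -> 13 lines: hfzdo zav pqcj ttugt xtyxe bdd wems dwqwp dqiq bdo dne sdpej pkl
Hunk 6: at line 5 remove [bdd,wems] add [nlb,can] -> 13 lines: hfzdo zav pqcj ttugt xtyxe nlb can dwqwp dqiq bdo dne sdpej pkl
Final line 5: xtyxe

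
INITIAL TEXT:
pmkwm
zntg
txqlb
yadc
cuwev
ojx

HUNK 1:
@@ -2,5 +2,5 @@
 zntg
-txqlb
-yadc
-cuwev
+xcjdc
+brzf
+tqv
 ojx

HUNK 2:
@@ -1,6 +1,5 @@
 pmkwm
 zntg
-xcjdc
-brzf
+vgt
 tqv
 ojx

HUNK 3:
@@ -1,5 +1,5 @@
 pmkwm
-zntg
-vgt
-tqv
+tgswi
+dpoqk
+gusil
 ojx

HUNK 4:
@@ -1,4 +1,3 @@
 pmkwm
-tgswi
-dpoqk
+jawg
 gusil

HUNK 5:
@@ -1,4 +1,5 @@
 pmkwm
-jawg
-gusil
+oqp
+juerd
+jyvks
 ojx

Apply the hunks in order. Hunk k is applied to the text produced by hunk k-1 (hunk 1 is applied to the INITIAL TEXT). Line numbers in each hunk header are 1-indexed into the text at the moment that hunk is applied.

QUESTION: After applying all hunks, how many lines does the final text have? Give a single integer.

Answer: 5

Derivation:
Hunk 1: at line 2 remove [txqlb,yadc,cuwev] add [xcjdc,brzf,tqv] -> 6 lines: pmkwm zntg xcjdc brzf tqv ojx
Hunk 2: at line 1 remove [xcjdc,brzf] add [vgt] -> 5 lines: pmkwm zntg vgt tqv ojx
Hunk 3: at line 1 remove [zntg,vgt,tqv] add [tgswi,dpoqk,gusil] -> 5 lines: pmkwm tgswi dpoqk gusil ojx
Hunk 4: at line 1 remove [tgswi,dpoqk] add [jawg] -> 4 lines: pmkwm jawg gusil ojx
Hunk 5: at line 1 remove [jawg,gusil] add [oqp,juerd,jyvks] -> 5 lines: pmkwm oqp juerd jyvks ojx
Final line count: 5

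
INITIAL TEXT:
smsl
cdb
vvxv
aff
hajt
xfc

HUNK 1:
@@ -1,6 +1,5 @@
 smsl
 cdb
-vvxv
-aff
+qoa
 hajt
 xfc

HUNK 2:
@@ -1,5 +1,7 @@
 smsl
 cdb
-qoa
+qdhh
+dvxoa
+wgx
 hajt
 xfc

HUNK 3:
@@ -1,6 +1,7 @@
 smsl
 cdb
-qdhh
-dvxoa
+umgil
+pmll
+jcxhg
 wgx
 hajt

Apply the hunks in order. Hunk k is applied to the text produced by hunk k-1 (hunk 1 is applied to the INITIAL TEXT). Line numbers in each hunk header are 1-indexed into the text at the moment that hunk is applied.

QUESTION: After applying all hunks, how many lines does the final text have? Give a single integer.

Hunk 1: at line 1 remove [vvxv,aff] add [qoa] -> 5 lines: smsl cdb qoa hajt xfc
Hunk 2: at line 1 remove [qoa] add [qdhh,dvxoa,wgx] -> 7 lines: smsl cdb qdhh dvxoa wgx hajt xfc
Hunk 3: at line 1 remove [qdhh,dvxoa] add [umgil,pmll,jcxhg] -> 8 lines: smsl cdb umgil pmll jcxhg wgx hajt xfc
Final line count: 8

Answer: 8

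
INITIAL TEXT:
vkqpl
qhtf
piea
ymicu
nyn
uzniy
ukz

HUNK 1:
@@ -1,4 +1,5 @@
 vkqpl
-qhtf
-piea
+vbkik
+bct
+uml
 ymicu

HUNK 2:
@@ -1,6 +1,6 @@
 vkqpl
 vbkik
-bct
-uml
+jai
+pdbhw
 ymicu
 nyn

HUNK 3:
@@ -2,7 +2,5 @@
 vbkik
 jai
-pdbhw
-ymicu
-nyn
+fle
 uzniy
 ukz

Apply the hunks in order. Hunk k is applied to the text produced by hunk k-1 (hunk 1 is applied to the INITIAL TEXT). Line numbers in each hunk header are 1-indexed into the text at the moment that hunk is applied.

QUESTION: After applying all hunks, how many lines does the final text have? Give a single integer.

Answer: 6

Derivation:
Hunk 1: at line 1 remove [qhtf,piea] add [vbkik,bct,uml] -> 8 lines: vkqpl vbkik bct uml ymicu nyn uzniy ukz
Hunk 2: at line 1 remove [bct,uml] add [jai,pdbhw] -> 8 lines: vkqpl vbkik jai pdbhw ymicu nyn uzniy ukz
Hunk 3: at line 2 remove [pdbhw,ymicu,nyn] add [fle] -> 6 lines: vkqpl vbkik jai fle uzniy ukz
Final line count: 6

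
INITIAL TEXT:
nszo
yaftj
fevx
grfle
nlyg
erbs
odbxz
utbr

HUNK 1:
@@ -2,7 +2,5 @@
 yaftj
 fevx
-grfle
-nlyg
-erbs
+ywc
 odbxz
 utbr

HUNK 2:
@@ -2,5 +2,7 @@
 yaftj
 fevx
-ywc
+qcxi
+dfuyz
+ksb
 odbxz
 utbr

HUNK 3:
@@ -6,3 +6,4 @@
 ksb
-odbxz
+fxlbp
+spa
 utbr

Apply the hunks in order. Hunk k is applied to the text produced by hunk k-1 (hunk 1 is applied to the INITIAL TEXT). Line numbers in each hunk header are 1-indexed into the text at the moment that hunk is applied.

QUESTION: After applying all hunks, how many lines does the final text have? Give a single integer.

Answer: 9

Derivation:
Hunk 1: at line 2 remove [grfle,nlyg,erbs] add [ywc] -> 6 lines: nszo yaftj fevx ywc odbxz utbr
Hunk 2: at line 2 remove [ywc] add [qcxi,dfuyz,ksb] -> 8 lines: nszo yaftj fevx qcxi dfuyz ksb odbxz utbr
Hunk 3: at line 6 remove [odbxz] add [fxlbp,spa] -> 9 lines: nszo yaftj fevx qcxi dfuyz ksb fxlbp spa utbr
Final line count: 9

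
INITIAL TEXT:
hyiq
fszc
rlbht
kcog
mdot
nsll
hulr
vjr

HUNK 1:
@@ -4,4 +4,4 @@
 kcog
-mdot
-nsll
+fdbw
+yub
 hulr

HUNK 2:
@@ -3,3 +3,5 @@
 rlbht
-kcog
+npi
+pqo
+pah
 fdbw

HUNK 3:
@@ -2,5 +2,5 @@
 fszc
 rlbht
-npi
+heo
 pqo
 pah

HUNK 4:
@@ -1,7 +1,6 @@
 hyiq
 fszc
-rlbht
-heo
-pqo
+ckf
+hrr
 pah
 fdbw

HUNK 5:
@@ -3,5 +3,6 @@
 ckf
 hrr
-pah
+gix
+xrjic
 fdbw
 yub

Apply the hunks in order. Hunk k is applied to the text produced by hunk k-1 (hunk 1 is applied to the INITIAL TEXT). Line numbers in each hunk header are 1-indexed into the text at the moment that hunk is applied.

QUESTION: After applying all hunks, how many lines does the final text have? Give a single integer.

Answer: 10

Derivation:
Hunk 1: at line 4 remove [mdot,nsll] add [fdbw,yub] -> 8 lines: hyiq fszc rlbht kcog fdbw yub hulr vjr
Hunk 2: at line 3 remove [kcog] add [npi,pqo,pah] -> 10 lines: hyiq fszc rlbht npi pqo pah fdbw yub hulr vjr
Hunk 3: at line 2 remove [npi] add [heo] -> 10 lines: hyiq fszc rlbht heo pqo pah fdbw yub hulr vjr
Hunk 4: at line 1 remove [rlbht,heo,pqo] add [ckf,hrr] -> 9 lines: hyiq fszc ckf hrr pah fdbw yub hulr vjr
Hunk 5: at line 3 remove [pah] add [gix,xrjic] -> 10 lines: hyiq fszc ckf hrr gix xrjic fdbw yub hulr vjr
Final line count: 10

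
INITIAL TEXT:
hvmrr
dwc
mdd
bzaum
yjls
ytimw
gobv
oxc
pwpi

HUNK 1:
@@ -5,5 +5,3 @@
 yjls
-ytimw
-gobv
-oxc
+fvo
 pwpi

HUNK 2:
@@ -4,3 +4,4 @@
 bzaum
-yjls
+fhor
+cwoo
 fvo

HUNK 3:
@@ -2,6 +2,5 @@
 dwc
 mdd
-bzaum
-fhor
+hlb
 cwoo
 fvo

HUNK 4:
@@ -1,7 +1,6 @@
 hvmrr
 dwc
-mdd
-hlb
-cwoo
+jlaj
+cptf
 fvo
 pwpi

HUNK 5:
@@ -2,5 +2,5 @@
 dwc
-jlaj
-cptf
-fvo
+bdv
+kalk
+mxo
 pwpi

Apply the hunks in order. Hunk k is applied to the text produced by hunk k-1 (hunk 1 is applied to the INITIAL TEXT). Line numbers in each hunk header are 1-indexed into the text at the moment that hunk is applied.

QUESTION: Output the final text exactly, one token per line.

Hunk 1: at line 5 remove [ytimw,gobv,oxc] add [fvo] -> 7 lines: hvmrr dwc mdd bzaum yjls fvo pwpi
Hunk 2: at line 4 remove [yjls] add [fhor,cwoo] -> 8 lines: hvmrr dwc mdd bzaum fhor cwoo fvo pwpi
Hunk 3: at line 2 remove [bzaum,fhor] add [hlb] -> 7 lines: hvmrr dwc mdd hlb cwoo fvo pwpi
Hunk 4: at line 1 remove [mdd,hlb,cwoo] add [jlaj,cptf] -> 6 lines: hvmrr dwc jlaj cptf fvo pwpi
Hunk 5: at line 2 remove [jlaj,cptf,fvo] add [bdv,kalk,mxo] -> 6 lines: hvmrr dwc bdv kalk mxo pwpi

Answer: hvmrr
dwc
bdv
kalk
mxo
pwpi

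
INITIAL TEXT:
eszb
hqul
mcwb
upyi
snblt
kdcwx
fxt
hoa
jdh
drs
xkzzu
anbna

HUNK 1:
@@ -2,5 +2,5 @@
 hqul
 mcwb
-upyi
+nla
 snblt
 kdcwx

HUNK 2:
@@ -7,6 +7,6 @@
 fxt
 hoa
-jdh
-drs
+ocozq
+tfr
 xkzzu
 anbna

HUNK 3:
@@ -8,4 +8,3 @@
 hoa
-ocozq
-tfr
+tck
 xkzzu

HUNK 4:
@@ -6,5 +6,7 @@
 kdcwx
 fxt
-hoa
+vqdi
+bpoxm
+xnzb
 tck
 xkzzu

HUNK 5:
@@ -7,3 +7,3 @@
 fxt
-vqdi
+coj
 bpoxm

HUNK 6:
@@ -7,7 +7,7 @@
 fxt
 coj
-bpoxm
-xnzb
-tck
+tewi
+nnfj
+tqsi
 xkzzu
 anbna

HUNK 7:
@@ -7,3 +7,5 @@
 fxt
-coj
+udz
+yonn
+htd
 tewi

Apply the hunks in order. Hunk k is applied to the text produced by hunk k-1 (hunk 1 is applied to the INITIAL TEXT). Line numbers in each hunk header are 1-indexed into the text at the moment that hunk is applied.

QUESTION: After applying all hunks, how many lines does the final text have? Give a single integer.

Answer: 15

Derivation:
Hunk 1: at line 2 remove [upyi] add [nla] -> 12 lines: eszb hqul mcwb nla snblt kdcwx fxt hoa jdh drs xkzzu anbna
Hunk 2: at line 7 remove [jdh,drs] add [ocozq,tfr] -> 12 lines: eszb hqul mcwb nla snblt kdcwx fxt hoa ocozq tfr xkzzu anbna
Hunk 3: at line 8 remove [ocozq,tfr] add [tck] -> 11 lines: eszb hqul mcwb nla snblt kdcwx fxt hoa tck xkzzu anbna
Hunk 4: at line 6 remove [hoa] add [vqdi,bpoxm,xnzb] -> 13 lines: eszb hqul mcwb nla snblt kdcwx fxt vqdi bpoxm xnzb tck xkzzu anbna
Hunk 5: at line 7 remove [vqdi] add [coj] -> 13 lines: eszb hqul mcwb nla snblt kdcwx fxt coj bpoxm xnzb tck xkzzu anbna
Hunk 6: at line 7 remove [bpoxm,xnzb,tck] add [tewi,nnfj,tqsi] -> 13 lines: eszb hqul mcwb nla snblt kdcwx fxt coj tewi nnfj tqsi xkzzu anbna
Hunk 7: at line 7 remove [coj] add [udz,yonn,htd] -> 15 lines: eszb hqul mcwb nla snblt kdcwx fxt udz yonn htd tewi nnfj tqsi xkzzu anbna
Final line count: 15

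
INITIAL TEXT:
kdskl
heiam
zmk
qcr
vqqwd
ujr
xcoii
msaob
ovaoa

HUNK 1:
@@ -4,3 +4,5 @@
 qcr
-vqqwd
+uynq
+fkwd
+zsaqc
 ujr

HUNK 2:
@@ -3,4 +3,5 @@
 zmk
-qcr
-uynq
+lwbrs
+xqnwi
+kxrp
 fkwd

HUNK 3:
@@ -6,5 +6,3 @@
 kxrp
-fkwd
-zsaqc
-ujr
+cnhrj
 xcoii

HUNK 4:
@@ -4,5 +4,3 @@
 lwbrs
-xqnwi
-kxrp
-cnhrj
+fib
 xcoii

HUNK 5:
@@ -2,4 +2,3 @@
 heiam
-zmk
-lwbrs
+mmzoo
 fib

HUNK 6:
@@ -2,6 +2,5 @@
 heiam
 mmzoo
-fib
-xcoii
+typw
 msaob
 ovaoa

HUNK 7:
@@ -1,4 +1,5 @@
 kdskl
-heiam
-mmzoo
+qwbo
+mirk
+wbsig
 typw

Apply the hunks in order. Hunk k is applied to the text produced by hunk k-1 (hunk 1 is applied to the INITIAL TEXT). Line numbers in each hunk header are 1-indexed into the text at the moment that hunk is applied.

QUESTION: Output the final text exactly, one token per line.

Answer: kdskl
qwbo
mirk
wbsig
typw
msaob
ovaoa

Derivation:
Hunk 1: at line 4 remove [vqqwd] add [uynq,fkwd,zsaqc] -> 11 lines: kdskl heiam zmk qcr uynq fkwd zsaqc ujr xcoii msaob ovaoa
Hunk 2: at line 3 remove [qcr,uynq] add [lwbrs,xqnwi,kxrp] -> 12 lines: kdskl heiam zmk lwbrs xqnwi kxrp fkwd zsaqc ujr xcoii msaob ovaoa
Hunk 3: at line 6 remove [fkwd,zsaqc,ujr] add [cnhrj] -> 10 lines: kdskl heiam zmk lwbrs xqnwi kxrp cnhrj xcoii msaob ovaoa
Hunk 4: at line 4 remove [xqnwi,kxrp,cnhrj] add [fib] -> 8 lines: kdskl heiam zmk lwbrs fib xcoii msaob ovaoa
Hunk 5: at line 2 remove [zmk,lwbrs] add [mmzoo] -> 7 lines: kdskl heiam mmzoo fib xcoii msaob ovaoa
Hunk 6: at line 2 remove [fib,xcoii] add [typw] -> 6 lines: kdskl heiam mmzoo typw msaob ovaoa
Hunk 7: at line 1 remove [heiam,mmzoo] add [qwbo,mirk,wbsig] -> 7 lines: kdskl qwbo mirk wbsig typw msaob ovaoa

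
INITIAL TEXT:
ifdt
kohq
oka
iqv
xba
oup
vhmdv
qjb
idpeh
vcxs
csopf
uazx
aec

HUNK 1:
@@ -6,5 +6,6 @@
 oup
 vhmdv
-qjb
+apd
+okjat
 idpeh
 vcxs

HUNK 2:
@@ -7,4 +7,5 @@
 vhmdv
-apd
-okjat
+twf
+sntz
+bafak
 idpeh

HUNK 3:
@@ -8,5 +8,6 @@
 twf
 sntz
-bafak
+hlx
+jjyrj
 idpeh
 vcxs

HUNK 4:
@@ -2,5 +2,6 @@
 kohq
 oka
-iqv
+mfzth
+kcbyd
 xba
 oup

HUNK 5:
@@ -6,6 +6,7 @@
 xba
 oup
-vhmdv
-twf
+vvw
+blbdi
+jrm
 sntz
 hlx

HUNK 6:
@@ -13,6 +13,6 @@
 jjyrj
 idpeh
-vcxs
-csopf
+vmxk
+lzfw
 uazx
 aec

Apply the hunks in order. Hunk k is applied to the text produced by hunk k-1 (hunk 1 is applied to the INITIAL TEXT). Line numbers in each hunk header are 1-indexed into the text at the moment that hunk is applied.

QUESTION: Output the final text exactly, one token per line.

Hunk 1: at line 6 remove [qjb] add [apd,okjat] -> 14 lines: ifdt kohq oka iqv xba oup vhmdv apd okjat idpeh vcxs csopf uazx aec
Hunk 2: at line 7 remove [apd,okjat] add [twf,sntz,bafak] -> 15 lines: ifdt kohq oka iqv xba oup vhmdv twf sntz bafak idpeh vcxs csopf uazx aec
Hunk 3: at line 8 remove [bafak] add [hlx,jjyrj] -> 16 lines: ifdt kohq oka iqv xba oup vhmdv twf sntz hlx jjyrj idpeh vcxs csopf uazx aec
Hunk 4: at line 2 remove [iqv] add [mfzth,kcbyd] -> 17 lines: ifdt kohq oka mfzth kcbyd xba oup vhmdv twf sntz hlx jjyrj idpeh vcxs csopf uazx aec
Hunk 5: at line 6 remove [vhmdv,twf] add [vvw,blbdi,jrm] -> 18 lines: ifdt kohq oka mfzth kcbyd xba oup vvw blbdi jrm sntz hlx jjyrj idpeh vcxs csopf uazx aec
Hunk 6: at line 13 remove [vcxs,csopf] add [vmxk,lzfw] -> 18 lines: ifdt kohq oka mfzth kcbyd xba oup vvw blbdi jrm sntz hlx jjyrj idpeh vmxk lzfw uazx aec

Answer: ifdt
kohq
oka
mfzth
kcbyd
xba
oup
vvw
blbdi
jrm
sntz
hlx
jjyrj
idpeh
vmxk
lzfw
uazx
aec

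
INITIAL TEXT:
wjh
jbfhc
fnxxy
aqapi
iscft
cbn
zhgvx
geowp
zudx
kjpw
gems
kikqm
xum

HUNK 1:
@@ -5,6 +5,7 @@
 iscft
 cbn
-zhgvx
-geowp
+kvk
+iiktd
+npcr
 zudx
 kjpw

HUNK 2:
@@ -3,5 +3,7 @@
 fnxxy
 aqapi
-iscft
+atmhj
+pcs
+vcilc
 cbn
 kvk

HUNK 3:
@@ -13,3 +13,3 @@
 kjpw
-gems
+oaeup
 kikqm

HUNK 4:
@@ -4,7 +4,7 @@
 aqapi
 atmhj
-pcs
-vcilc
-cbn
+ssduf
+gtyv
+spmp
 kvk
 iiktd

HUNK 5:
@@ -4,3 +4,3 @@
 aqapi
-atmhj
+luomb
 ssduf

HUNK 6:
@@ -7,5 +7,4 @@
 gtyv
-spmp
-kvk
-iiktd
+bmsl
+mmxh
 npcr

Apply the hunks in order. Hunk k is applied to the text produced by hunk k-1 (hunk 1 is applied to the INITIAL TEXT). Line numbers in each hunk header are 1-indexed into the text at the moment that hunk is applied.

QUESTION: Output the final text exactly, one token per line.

Answer: wjh
jbfhc
fnxxy
aqapi
luomb
ssduf
gtyv
bmsl
mmxh
npcr
zudx
kjpw
oaeup
kikqm
xum

Derivation:
Hunk 1: at line 5 remove [zhgvx,geowp] add [kvk,iiktd,npcr] -> 14 lines: wjh jbfhc fnxxy aqapi iscft cbn kvk iiktd npcr zudx kjpw gems kikqm xum
Hunk 2: at line 3 remove [iscft] add [atmhj,pcs,vcilc] -> 16 lines: wjh jbfhc fnxxy aqapi atmhj pcs vcilc cbn kvk iiktd npcr zudx kjpw gems kikqm xum
Hunk 3: at line 13 remove [gems] add [oaeup] -> 16 lines: wjh jbfhc fnxxy aqapi atmhj pcs vcilc cbn kvk iiktd npcr zudx kjpw oaeup kikqm xum
Hunk 4: at line 4 remove [pcs,vcilc,cbn] add [ssduf,gtyv,spmp] -> 16 lines: wjh jbfhc fnxxy aqapi atmhj ssduf gtyv spmp kvk iiktd npcr zudx kjpw oaeup kikqm xum
Hunk 5: at line 4 remove [atmhj] add [luomb] -> 16 lines: wjh jbfhc fnxxy aqapi luomb ssduf gtyv spmp kvk iiktd npcr zudx kjpw oaeup kikqm xum
Hunk 6: at line 7 remove [spmp,kvk,iiktd] add [bmsl,mmxh] -> 15 lines: wjh jbfhc fnxxy aqapi luomb ssduf gtyv bmsl mmxh npcr zudx kjpw oaeup kikqm xum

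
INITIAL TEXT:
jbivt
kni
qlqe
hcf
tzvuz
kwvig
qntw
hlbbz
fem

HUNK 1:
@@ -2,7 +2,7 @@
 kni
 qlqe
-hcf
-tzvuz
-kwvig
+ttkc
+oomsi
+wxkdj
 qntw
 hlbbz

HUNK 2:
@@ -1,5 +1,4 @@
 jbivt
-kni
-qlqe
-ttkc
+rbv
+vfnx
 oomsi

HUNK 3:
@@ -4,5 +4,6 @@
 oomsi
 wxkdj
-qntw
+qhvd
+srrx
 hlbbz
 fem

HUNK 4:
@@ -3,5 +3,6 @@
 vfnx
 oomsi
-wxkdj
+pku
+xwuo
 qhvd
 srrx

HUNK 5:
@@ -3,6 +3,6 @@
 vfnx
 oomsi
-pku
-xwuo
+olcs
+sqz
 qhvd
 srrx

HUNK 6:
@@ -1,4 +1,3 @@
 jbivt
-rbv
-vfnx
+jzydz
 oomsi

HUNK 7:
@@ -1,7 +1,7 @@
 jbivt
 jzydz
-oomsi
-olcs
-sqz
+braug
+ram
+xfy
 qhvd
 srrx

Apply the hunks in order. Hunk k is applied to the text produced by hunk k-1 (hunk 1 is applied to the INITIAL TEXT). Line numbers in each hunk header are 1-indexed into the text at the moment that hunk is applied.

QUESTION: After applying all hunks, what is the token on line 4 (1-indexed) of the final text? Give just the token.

Hunk 1: at line 2 remove [hcf,tzvuz,kwvig] add [ttkc,oomsi,wxkdj] -> 9 lines: jbivt kni qlqe ttkc oomsi wxkdj qntw hlbbz fem
Hunk 2: at line 1 remove [kni,qlqe,ttkc] add [rbv,vfnx] -> 8 lines: jbivt rbv vfnx oomsi wxkdj qntw hlbbz fem
Hunk 3: at line 4 remove [qntw] add [qhvd,srrx] -> 9 lines: jbivt rbv vfnx oomsi wxkdj qhvd srrx hlbbz fem
Hunk 4: at line 3 remove [wxkdj] add [pku,xwuo] -> 10 lines: jbivt rbv vfnx oomsi pku xwuo qhvd srrx hlbbz fem
Hunk 5: at line 3 remove [pku,xwuo] add [olcs,sqz] -> 10 lines: jbivt rbv vfnx oomsi olcs sqz qhvd srrx hlbbz fem
Hunk 6: at line 1 remove [rbv,vfnx] add [jzydz] -> 9 lines: jbivt jzydz oomsi olcs sqz qhvd srrx hlbbz fem
Hunk 7: at line 1 remove [oomsi,olcs,sqz] add [braug,ram,xfy] -> 9 lines: jbivt jzydz braug ram xfy qhvd srrx hlbbz fem
Final line 4: ram

Answer: ram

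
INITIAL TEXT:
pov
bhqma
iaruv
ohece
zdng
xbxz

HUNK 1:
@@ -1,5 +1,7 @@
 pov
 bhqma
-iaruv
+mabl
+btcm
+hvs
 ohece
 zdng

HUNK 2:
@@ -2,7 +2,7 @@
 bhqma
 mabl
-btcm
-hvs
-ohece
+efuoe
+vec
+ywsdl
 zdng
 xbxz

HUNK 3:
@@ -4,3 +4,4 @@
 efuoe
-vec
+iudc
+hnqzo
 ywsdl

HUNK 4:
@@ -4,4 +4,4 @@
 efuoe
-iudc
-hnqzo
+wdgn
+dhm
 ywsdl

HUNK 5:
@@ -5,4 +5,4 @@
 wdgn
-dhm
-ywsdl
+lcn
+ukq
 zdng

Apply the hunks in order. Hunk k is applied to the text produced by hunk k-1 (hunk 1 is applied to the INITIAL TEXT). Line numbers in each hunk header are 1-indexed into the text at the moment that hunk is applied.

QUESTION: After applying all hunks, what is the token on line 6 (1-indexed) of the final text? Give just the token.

Hunk 1: at line 1 remove [iaruv] add [mabl,btcm,hvs] -> 8 lines: pov bhqma mabl btcm hvs ohece zdng xbxz
Hunk 2: at line 2 remove [btcm,hvs,ohece] add [efuoe,vec,ywsdl] -> 8 lines: pov bhqma mabl efuoe vec ywsdl zdng xbxz
Hunk 3: at line 4 remove [vec] add [iudc,hnqzo] -> 9 lines: pov bhqma mabl efuoe iudc hnqzo ywsdl zdng xbxz
Hunk 4: at line 4 remove [iudc,hnqzo] add [wdgn,dhm] -> 9 lines: pov bhqma mabl efuoe wdgn dhm ywsdl zdng xbxz
Hunk 5: at line 5 remove [dhm,ywsdl] add [lcn,ukq] -> 9 lines: pov bhqma mabl efuoe wdgn lcn ukq zdng xbxz
Final line 6: lcn

Answer: lcn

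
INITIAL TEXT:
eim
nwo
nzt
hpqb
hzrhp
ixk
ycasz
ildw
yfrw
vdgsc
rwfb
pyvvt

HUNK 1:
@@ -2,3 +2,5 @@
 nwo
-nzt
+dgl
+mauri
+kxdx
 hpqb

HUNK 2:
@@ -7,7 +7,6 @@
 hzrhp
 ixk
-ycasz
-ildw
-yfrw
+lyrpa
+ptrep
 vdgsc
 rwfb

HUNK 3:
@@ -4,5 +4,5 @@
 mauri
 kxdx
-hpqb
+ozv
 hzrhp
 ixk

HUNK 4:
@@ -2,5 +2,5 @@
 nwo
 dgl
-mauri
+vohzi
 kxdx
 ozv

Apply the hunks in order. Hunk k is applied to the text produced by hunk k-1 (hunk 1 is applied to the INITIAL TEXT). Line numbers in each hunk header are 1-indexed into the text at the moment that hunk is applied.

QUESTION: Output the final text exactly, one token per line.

Answer: eim
nwo
dgl
vohzi
kxdx
ozv
hzrhp
ixk
lyrpa
ptrep
vdgsc
rwfb
pyvvt

Derivation:
Hunk 1: at line 2 remove [nzt] add [dgl,mauri,kxdx] -> 14 lines: eim nwo dgl mauri kxdx hpqb hzrhp ixk ycasz ildw yfrw vdgsc rwfb pyvvt
Hunk 2: at line 7 remove [ycasz,ildw,yfrw] add [lyrpa,ptrep] -> 13 lines: eim nwo dgl mauri kxdx hpqb hzrhp ixk lyrpa ptrep vdgsc rwfb pyvvt
Hunk 3: at line 4 remove [hpqb] add [ozv] -> 13 lines: eim nwo dgl mauri kxdx ozv hzrhp ixk lyrpa ptrep vdgsc rwfb pyvvt
Hunk 4: at line 2 remove [mauri] add [vohzi] -> 13 lines: eim nwo dgl vohzi kxdx ozv hzrhp ixk lyrpa ptrep vdgsc rwfb pyvvt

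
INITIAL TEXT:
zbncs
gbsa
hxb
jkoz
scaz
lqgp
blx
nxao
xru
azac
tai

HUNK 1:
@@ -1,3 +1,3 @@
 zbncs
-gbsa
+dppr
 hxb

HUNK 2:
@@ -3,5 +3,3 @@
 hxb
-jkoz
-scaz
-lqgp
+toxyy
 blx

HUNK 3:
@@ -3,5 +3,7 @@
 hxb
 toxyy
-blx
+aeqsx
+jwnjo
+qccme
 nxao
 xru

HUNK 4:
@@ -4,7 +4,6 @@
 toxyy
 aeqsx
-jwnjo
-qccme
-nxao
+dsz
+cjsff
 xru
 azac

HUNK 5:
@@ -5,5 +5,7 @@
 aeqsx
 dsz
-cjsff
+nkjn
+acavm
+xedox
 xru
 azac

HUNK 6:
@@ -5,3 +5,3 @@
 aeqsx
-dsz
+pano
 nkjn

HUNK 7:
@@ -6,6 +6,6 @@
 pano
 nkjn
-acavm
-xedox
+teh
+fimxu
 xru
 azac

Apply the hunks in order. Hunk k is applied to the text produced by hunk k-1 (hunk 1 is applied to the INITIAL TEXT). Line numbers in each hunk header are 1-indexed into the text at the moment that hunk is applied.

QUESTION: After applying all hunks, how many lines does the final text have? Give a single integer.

Hunk 1: at line 1 remove [gbsa] add [dppr] -> 11 lines: zbncs dppr hxb jkoz scaz lqgp blx nxao xru azac tai
Hunk 2: at line 3 remove [jkoz,scaz,lqgp] add [toxyy] -> 9 lines: zbncs dppr hxb toxyy blx nxao xru azac tai
Hunk 3: at line 3 remove [blx] add [aeqsx,jwnjo,qccme] -> 11 lines: zbncs dppr hxb toxyy aeqsx jwnjo qccme nxao xru azac tai
Hunk 4: at line 4 remove [jwnjo,qccme,nxao] add [dsz,cjsff] -> 10 lines: zbncs dppr hxb toxyy aeqsx dsz cjsff xru azac tai
Hunk 5: at line 5 remove [cjsff] add [nkjn,acavm,xedox] -> 12 lines: zbncs dppr hxb toxyy aeqsx dsz nkjn acavm xedox xru azac tai
Hunk 6: at line 5 remove [dsz] add [pano] -> 12 lines: zbncs dppr hxb toxyy aeqsx pano nkjn acavm xedox xru azac tai
Hunk 7: at line 6 remove [acavm,xedox] add [teh,fimxu] -> 12 lines: zbncs dppr hxb toxyy aeqsx pano nkjn teh fimxu xru azac tai
Final line count: 12

Answer: 12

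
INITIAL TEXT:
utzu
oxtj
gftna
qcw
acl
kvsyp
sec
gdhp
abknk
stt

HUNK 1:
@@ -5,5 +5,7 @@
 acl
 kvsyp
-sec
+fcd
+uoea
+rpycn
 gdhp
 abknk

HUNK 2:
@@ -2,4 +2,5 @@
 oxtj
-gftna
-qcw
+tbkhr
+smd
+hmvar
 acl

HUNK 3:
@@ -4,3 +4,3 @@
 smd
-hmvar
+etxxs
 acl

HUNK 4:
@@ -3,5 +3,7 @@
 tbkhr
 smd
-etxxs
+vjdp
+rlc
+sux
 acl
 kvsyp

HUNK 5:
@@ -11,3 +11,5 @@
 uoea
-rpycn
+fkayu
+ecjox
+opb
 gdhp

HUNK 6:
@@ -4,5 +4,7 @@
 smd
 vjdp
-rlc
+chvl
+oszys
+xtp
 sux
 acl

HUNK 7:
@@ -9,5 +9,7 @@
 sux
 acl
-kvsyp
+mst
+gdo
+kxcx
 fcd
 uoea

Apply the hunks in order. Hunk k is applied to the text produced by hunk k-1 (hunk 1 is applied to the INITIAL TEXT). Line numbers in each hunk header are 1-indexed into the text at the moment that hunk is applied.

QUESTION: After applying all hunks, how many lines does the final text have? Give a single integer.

Hunk 1: at line 5 remove [sec] add [fcd,uoea,rpycn] -> 12 lines: utzu oxtj gftna qcw acl kvsyp fcd uoea rpycn gdhp abknk stt
Hunk 2: at line 2 remove [gftna,qcw] add [tbkhr,smd,hmvar] -> 13 lines: utzu oxtj tbkhr smd hmvar acl kvsyp fcd uoea rpycn gdhp abknk stt
Hunk 3: at line 4 remove [hmvar] add [etxxs] -> 13 lines: utzu oxtj tbkhr smd etxxs acl kvsyp fcd uoea rpycn gdhp abknk stt
Hunk 4: at line 3 remove [etxxs] add [vjdp,rlc,sux] -> 15 lines: utzu oxtj tbkhr smd vjdp rlc sux acl kvsyp fcd uoea rpycn gdhp abknk stt
Hunk 5: at line 11 remove [rpycn] add [fkayu,ecjox,opb] -> 17 lines: utzu oxtj tbkhr smd vjdp rlc sux acl kvsyp fcd uoea fkayu ecjox opb gdhp abknk stt
Hunk 6: at line 4 remove [rlc] add [chvl,oszys,xtp] -> 19 lines: utzu oxtj tbkhr smd vjdp chvl oszys xtp sux acl kvsyp fcd uoea fkayu ecjox opb gdhp abknk stt
Hunk 7: at line 9 remove [kvsyp] add [mst,gdo,kxcx] -> 21 lines: utzu oxtj tbkhr smd vjdp chvl oszys xtp sux acl mst gdo kxcx fcd uoea fkayu ecjox opb gdhp abknk stt
Final line count: 21

Answer: 21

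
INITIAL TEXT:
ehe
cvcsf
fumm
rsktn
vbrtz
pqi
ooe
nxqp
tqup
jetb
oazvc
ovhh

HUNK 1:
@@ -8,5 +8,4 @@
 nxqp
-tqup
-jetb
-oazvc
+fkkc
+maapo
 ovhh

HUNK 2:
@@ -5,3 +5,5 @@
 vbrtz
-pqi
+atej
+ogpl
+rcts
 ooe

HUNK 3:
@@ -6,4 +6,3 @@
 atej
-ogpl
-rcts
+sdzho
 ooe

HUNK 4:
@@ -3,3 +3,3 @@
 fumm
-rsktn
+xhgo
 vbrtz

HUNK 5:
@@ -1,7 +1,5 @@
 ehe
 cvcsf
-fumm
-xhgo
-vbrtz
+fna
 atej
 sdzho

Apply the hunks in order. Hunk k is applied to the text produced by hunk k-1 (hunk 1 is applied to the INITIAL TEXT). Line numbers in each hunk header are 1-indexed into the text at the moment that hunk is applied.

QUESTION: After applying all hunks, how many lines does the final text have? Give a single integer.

Hunk 1: at line 8 remove [tqup,jetb,oazvc] add [fkkc,maapo] -> 11 lines: ehe cvcsf fumm rsktn vbrtz pqi ooe nxqp fkkc maapo ovhh
Hunk 2: at line 5 remove [pqi] add [atej,ogpl,rcts] -> 13 lines: ehe cvcsf fumm rsktn vbrtz atej ogpl rcts ooe nxqp fkkc maapo ovhh
Hunk 3: at line 6 remove [ogpl,rcts] add [sdzho] -> 12 lines: ehe cvcsf fumm rsktn vbrtz atej sdzho ooe nxqp fkkc maapo ovhh
Hunk 4: at line 3 remove [rsktn] add [xhgo] -> 12 lines: ehe cvcsf fumm xhgo vbrtz atej sdzho ooe nxqp fkkc maapo ovhh
Hunk 5: at line 1 remove [fumm,xhgo,vbrtz] add [fna] -> 10 lines: ehe cvcsf fna atej sdzho ooe nxqp fkkc maapo ovhh
Final line count: 10

Answer: 10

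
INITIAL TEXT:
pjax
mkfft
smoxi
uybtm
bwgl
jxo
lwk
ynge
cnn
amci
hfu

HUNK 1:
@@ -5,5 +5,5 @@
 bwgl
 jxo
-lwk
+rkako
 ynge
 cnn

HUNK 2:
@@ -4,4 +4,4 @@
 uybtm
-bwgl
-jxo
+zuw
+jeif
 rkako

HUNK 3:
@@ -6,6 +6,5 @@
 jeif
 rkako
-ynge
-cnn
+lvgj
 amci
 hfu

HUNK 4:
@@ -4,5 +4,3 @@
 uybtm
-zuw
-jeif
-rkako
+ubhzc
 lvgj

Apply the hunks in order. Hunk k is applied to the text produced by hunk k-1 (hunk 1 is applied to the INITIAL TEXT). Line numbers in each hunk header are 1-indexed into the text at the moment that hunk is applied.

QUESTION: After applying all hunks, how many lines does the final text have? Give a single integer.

Hunk 1: at line 5 remove [lwk] add [rkako] -> 11 lines: pjax mkfft smoxi uybtm bwgl jxo rkako ynge cnn amci hfu
Hunk 2: at line 4 remove [bwgl,jxo] add [zuw,jeif] -> 11 lines: pjax mkfft smoxi uybtm zuw jeif rkako ynge cnn amci hfu
Hunk 3: at line 6 remove [ynge,cnn] add [lvgj] -> 10 lines: pjax mkfft smoxi uybtm zuw jeif rkako lvgj amci hfu
Hunk 4: at line 4 remove [zuw,jeif,rkako] add [ubhzc] -> 8 lines: pjax mkfft smoxi uybtm ubhzc lvgj amci hfu
Final line count: 8

Answer: 8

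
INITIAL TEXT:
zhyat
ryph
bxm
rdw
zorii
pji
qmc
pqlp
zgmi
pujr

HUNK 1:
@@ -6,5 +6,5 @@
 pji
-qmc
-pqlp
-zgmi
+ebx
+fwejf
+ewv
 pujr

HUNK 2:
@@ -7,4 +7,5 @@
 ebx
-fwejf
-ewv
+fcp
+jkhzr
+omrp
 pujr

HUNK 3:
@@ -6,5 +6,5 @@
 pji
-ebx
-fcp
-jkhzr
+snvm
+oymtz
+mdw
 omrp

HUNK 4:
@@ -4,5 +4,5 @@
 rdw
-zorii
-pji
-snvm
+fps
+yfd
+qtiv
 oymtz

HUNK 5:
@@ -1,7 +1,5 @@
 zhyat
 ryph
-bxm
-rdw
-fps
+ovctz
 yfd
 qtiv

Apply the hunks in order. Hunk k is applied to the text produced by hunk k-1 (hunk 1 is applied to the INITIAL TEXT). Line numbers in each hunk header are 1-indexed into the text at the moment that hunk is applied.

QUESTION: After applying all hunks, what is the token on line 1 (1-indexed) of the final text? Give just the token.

Answer: zhyat

Derivation:
Hunk 1: at line 6 remove [qmc,pqlp,zgmi] add [ebx,fwejf,ewv] -> 10 lines: zhyat ryph bxm rdw zorii pji ebx fwejf ewv pujr
Hunk 2: at line 7 remove [fwejf,ewv] add [fcp,jkhzr,omrp] -> 11 lines: zhyat ryph bxm rdw zorii pji ebx fcp jkhzr omrp pujr
Hunk 3: at line 6 remove [ebx,fcp,jkhzr] add [snvm,oymtz,mdw] -> 11 lines: zhyat ryph bxm rdw zorii pji snvm oymtz mdw omrp pujr
Hunk 4: at line 4 remove [zorii,pji,snvm] add [fps,yfd,qtiv] -> 11 lines: zhyat ryph bxm rdw fps yfd qtiv oymtz mdw omrp pujr
Hunk 5: at line 1 remove [bxm,rdw,fps] add [ovctz] -> 9 lines: zhyat ryph ovctz yfd qtiv oymtz mdw omrp pujr
Final line 1: zhyat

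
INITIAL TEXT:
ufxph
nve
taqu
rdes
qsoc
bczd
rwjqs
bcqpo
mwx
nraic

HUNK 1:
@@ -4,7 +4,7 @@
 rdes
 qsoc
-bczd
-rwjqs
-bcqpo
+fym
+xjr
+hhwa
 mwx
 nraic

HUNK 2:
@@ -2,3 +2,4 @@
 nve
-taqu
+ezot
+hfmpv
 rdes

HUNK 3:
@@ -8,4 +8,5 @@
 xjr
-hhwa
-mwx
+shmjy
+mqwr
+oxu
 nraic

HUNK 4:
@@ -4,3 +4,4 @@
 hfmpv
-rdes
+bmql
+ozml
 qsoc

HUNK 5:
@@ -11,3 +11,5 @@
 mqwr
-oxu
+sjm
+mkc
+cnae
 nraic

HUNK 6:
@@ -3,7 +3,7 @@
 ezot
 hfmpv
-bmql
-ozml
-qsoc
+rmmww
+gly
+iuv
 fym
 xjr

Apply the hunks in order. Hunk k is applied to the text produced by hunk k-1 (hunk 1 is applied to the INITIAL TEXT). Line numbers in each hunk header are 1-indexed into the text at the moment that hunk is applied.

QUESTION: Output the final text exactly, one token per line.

Answer: ufxph
nve
ezot
hfmpv
rmmww
gly
iuv
fym
xjr
shmjy
mqwr
sjm
mkc
cnae
nraic

Derivation:
Hunk 1: at line 4 remove [bczd,rwjqs,bcqpo] add [fym,xjr,hhwa] -> 10 lines: ufxph nve taqu rdes qsoc fym xjr hhwa mwx nraic
Hunk 2: at line 2 remove [taqu] add [ezot,hfmpv] -> 11 lines: ufxph nve ezot hfmpv rdes qsoc fym xjr hhwa mwx nraic
Hunk 3: at line 8 remove [hhwa,mwx] add [shmjy,mqwr,oxu] -> 12 lines: ufxph nve ezot hfmpv rdes qsoc fym xjr shmjy mqwr oxu nraic
Hunk 4: at line 4 remove [rdes] add [bmql,ozml] -> 13 lines: ufxph nve ezot hfmpv bmql ozml qsoc fym xjr shmjy mqwr oxu nraic
Hunk 5: at line 11 remove [oxu] add [sjm,mkc,cnae] -> 15 lines: ufxph nve ezot hfmpv bmql ozml qsoc fym xjr shmjy mqwr sjm mkc cnae nraic
Hunk 6: at line 3 remove [bmql,ozml,qsoc] add [rmmww,gly,iuv] -> 15 lines: ufxph nve ezot hfmpv rmmww gly iuv fym xjr shmjy mqwr sjm mkc cnae nraic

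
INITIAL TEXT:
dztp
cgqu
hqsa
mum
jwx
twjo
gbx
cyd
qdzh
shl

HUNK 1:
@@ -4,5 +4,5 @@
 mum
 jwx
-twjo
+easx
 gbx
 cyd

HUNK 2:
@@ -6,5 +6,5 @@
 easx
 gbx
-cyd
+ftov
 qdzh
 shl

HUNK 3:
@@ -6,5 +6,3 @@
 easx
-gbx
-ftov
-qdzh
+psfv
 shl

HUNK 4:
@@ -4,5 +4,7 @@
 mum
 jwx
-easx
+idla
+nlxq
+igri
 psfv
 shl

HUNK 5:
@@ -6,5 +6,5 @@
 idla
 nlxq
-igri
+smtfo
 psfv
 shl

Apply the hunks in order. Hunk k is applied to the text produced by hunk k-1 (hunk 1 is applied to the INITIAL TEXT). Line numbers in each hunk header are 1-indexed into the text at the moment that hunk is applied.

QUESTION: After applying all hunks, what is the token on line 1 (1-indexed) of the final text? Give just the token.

Answer: dztp

Derivation:
Hunk 1: at line 4 remove [twjo] add [easx] -> 10 lines: dztp cgqu hqsa mum jwx easx gbx cyd qdzh shl
Hunk 2: at line 6 remove [cyd] add [ftov] -> 10 lines: dztp cgqu hqsa mum jwx easx gbx ftov qdzh shl
Hunk 3: at line 6 remove [gbx,ftov,qdzh] add [psfv] -> 8 lines: dztp cgqu hqsa mum jwx easx psfv shl
Hunk 4: at line 4 remove [easx] add [idla,nlxq,igri] -> 10 lines: dztp cgqu hqsa mum jwx idla nlxq igri psfv shl
Hunk 5: at line 6 remove [igri] add [smtfo] -> 10 lines: dztp cgqu hqsa mum jwx idla nlxq smtfo psfv shl
Final line 1: dztp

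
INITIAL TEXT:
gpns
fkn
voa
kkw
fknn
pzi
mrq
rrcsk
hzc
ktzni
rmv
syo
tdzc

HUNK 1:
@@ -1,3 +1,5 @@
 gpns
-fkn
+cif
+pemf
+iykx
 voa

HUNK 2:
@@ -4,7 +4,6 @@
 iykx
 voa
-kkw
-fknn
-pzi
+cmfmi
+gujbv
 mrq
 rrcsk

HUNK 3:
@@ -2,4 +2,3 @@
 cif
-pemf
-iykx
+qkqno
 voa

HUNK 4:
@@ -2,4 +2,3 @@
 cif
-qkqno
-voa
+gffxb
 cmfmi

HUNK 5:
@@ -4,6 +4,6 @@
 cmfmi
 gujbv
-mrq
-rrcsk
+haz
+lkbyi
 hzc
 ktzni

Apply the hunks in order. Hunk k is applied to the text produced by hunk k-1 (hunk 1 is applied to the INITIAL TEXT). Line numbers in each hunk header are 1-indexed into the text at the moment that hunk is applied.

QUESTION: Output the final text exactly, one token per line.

Hunk 1: at line 1 remove [fkn] add [cif,pemf,iykx] -> 15 lines: gpns cif pemf iykx voa kkw fknn pzi mrq rrcsk hzc ktzni rmv syo tdzc
Hunk 2: at line 4 remove [kkw,fknn,pzi] add [cmfmi,gujbv] -> 14 lines: gpns cif pemf iykx voa cmfmi gujbv mrq rrcsk hzc ktzni rmv syo tdzc
Hunk 3: at line 2 remove [pemf,iykx] add [qkqno] -> 13 lines: gpns cif qkqno voa cmfmi gujbv mrq rrcsk hzc ktzni rmv syo tdzc
Hunk 4: at line 2 remove [qkqno,voa] add [gffxb] -> 12 lines: gpns cif gffxb cmfmi gujbv mrq rrcsk hzc ktzni rmv syo tdzc
Hunk 5: at line 4 remove [mrq,rrcsk] add [haz,lkbyi] -> 12 lines: gpns cif gffxb cmfmi gujbv haz lkbyi hzc ktzni rmv syo tdzc

Answer: gpns
cif
gffxb
cmfmi
gujbv
haz
lkbyi
hzc
ktzni
rmv
syo
tdzc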